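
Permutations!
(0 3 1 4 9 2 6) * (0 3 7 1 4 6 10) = (0 7 1 6 3 4 9 2 10) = [7, 6, 10, 4, 9, 5, 3, 1, 8, 2, 0]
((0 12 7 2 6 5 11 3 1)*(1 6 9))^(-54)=((0 12 7 2 9 1)(3 6 5 11))^(-54)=(12)(3 5)(6 11)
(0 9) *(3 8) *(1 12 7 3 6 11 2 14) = [9, 12, 14, 8, 4, 5, 11, 3, 6, 0, 10, 2, 7, 13, 1] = (0 9)(1 12 7 3 8 6 11 2 14)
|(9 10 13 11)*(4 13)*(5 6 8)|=15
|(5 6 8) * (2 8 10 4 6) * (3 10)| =|(2 8 5)(3 10 4 6)| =12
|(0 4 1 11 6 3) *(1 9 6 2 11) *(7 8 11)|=20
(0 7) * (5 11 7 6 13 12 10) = (0 6 13 12 10 5 11 7) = [6, 1, 2, 3, 4, 11, 13, 0, 8, 9, 5, 7, 10, 12]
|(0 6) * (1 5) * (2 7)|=|(0 6)(1 5)(2 7)|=2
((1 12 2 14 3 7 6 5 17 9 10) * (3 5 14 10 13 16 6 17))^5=(1 12 2 10)(3 16 7 6 17 14 9 5 13)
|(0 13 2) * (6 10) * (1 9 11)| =6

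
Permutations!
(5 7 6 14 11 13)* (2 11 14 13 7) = (14)(2 11 7 6 13 5) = [0, 1, 11, 3, 4, 2, 13, 6, 8, 9, 10, 7, 12, 5, 14]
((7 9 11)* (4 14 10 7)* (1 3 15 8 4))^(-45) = ((1 3 15 8 4 14 10 7 9 11))^(-45) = (1 14)(3 10)(4 11)(7 15)(8 9)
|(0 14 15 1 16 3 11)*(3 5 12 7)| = |(0 14 15 1 16 5 12 7 3 11)| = 10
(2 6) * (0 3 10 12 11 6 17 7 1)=(0 3 10 12 11 6 2 17 7 1)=[3, 0, 17, 10, 4, 5, 2, 1, 8, 9, 12, 6, 11, 13, 14, 15, 16, 7]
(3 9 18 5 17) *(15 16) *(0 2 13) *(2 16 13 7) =(0 16 15 13)(2 7)(3 9 18 5 17) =[16, 1, 7, 9, 4, 17, 6, 2, 8, 18, 10, 11, 12, 0, 14, 13, 15, 3, 5]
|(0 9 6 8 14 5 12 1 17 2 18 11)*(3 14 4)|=14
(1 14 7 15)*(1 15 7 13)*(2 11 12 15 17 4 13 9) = [0, 14, 11, 3, 13, 5, 6, 7, 8, 2, 10, 12, 15, 1, 9, 17, 16, 4] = (1 14 9 2 11 12 15 17 4 13)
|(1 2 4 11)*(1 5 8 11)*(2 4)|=|(1 4)(5 8 11)|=6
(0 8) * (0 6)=(0 8 6)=[8, 1, 2, 3, 4, 5, 0, 7, 6]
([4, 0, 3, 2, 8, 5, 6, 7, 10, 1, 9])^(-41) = (0 4 8 10 9 1)(2 3)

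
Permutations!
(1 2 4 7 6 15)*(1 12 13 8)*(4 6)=(1 2 6 15 12 13 8)(4 7)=[0, 2, 6, 3, 7, 5, 15, 4, 1, 9, 10, 11, 13, 8, 14, 12]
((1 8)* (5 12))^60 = ((1 8)(5 12))^60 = (12)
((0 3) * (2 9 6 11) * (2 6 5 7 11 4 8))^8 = (11) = ((0 3)(2 9 5 7 11 6 4 8))^8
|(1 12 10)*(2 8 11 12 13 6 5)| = 9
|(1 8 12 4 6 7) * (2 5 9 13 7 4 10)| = |(1 8 12 10 2 5 9 13 7)(4 6)| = 18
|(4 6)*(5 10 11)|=|(4 6)(5 10 11)|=6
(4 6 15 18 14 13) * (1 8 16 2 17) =[0, 8, 17, 3, 6, 5, 15, 7, 16, 9, 10, 11, 12, 4, 13, 18, 2, 1, 14] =(1 8 16 2 17)(4 6 15 18 14 13)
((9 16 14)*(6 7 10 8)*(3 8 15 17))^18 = (3 10 8 15 6 17 7)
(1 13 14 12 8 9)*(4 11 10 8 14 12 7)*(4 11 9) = [0, 13, 2, 3, 9, 5, 6, 11, 4, 1, 8, 10, 14, 12, 7] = (1 13 12 14 7 11 10 8 4 9)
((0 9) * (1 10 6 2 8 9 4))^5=((0 4 1 10 6 2 8 9))^5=(0 2 1 9 6 4 8 10)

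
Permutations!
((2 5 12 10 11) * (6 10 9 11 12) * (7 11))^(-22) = (2 6 12 7)(5 10 9 11)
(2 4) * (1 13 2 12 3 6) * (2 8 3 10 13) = (1 2 4 12 10 13 8 3 6) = [0, 2, 4, 6, 12, 5, 1, 7, 3, 9, 13, 11, 10, 8]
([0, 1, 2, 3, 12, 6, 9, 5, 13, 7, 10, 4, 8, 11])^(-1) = (4 11 13 8 12)(5 7 9 6)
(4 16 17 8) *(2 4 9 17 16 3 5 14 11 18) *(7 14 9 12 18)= (2 4 3 5 9 17 8 12 18)(7 14 11)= [0, 1, 4, 5, 3, 9, 6, 14, 12, 17, 10, 7, 18, 13, 11, 15, 16, 8, 2]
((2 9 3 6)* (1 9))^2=((1 9 3 6 2))^2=(1 3 2 9 6)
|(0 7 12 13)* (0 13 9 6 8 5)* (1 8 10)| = 9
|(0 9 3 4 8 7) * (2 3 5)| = 8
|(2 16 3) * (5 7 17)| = |(2 16 3)(5 7 17)| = 3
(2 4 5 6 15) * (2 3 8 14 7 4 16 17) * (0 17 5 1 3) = (0 17 2 16 5 6 15)(1 3 8 14 7 4) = [17, 3, 16, 8, 1, 6, 15, 4, 14, 9, 10, 11, 12, 13, 7, 0, 5, 2]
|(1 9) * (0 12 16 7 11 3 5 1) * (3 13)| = 10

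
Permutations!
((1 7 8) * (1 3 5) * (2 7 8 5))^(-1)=(1 5 7 2 3 8)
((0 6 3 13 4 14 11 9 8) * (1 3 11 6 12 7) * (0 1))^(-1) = (0 7 12)(1 8 9 11 6 14 4 13 3)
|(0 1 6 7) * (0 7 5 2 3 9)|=|(0 1 6 5 2 3 9)|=7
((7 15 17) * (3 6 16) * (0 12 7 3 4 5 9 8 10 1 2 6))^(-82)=((0 12 7 15 17 3)(1 2 6 16 4 5 9 8 10))^(-82)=(0 7 17)(1 10 8 9 5 4 16 6 2)(3 12 15)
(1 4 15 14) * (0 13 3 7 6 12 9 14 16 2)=(0 13 3 7 6 12 9 14 1 4 15 16 2)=[13, 4, 0, 7, 15, 5, 12, 6, 8, 14, 10, 11, 9, 3, 1, 16, 2]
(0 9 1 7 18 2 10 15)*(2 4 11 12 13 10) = [9, 7, 2, 3, 11, 5, 6, 18, 8, 1, 15, 12, 13, 10, 14, 0, 16, 17, 4] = (0 9 1 7 18 4 11 12 13 10 15)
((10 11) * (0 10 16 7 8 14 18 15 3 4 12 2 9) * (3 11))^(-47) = ((0 10 3 4 12 2 9)(7 8 14 18 15 11 16))^(-47) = (0 3 12 9 10 4 2)(7 14 15 16 8 18 11)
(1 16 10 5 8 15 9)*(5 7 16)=(1 5 8 15 9)(7 16 10)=[0, 5, 2, 3, 4, 8, 6, 16, 15, 1, 7, 11, 12, 13, 14, 9, 10]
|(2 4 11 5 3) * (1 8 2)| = |(1 8 2 4 11 5 3)| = 7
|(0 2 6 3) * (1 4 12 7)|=|(0 2 6 3)(1 4 12 7)|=4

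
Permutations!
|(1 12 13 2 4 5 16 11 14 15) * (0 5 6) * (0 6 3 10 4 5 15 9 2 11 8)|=|(0 15 1 12 13 11 14 9 2 5 16 8)(3 10 4)|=12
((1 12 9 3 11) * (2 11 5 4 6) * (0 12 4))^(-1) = (0 5 3 9 12)(1 11 2 6 4)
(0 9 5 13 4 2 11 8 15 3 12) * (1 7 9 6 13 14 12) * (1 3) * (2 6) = [2, 7, 11, 3, 6, 14, 13, 9, 15, 5, 10, 8, 0, 4, 12, 1] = (0 2 11 8 15 1 7 9 5 14 12)(4 6 13)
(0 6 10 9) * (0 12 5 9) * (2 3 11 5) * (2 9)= [6, 1, 3, 11, 4, 2, 10, 7, 8, 12, 0, 5, 9]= (0 6 10)(2 3 11 5)(9 12)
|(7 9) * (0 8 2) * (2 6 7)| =|(0 8 6 7 9 2)| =6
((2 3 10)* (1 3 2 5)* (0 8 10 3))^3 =(0 5 8 1 10)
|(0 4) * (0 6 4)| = 2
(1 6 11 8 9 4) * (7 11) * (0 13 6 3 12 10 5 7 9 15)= (0 13 6 9 4 1 3 12 10 5 7 11 8 15)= [13, 3, 2, 12, 1, 7, 9, 11, 15, 4, 5, 8, 10, 6, 14, 0]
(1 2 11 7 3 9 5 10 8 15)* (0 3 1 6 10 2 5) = (0 3 9)(1 5 2 11 7)(6 10 8 15) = [3, 5, 11, 9, 4, 2, 10, 1, 15, 0, 8, 7, 12, 13, 14, 6]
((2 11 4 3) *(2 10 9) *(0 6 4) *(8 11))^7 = (0 8 9 3 6 11 2 10 4)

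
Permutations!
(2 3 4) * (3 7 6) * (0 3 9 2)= (0 3 4)(2 7 6 9)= [3, 1, 7, 4, 0, 5, 9, 6, 8, 2]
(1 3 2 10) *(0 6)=(0 6)(1 3 2 10)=[6, 3, 10, 2, 4, 5, 0, 7, 8, 9, 1]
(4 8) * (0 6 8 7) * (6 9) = [9, 1, 2, 3, 7, 5, 8, 0, 4, 6] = (0 9 6 8 4 7)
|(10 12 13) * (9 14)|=|(9 14)(10 12 13)|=6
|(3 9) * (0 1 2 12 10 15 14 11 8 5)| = 10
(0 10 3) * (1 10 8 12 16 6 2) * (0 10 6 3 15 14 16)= (0 8 12)(1 6 2)(3 10 15 14 16)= [8, 6, 1, 10, 4, 5, 2, 7, 12, 9, 15, 11, 0, 13, 16, 14, 3]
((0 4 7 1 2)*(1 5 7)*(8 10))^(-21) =(0 2 1 4)(5 7)(8 10)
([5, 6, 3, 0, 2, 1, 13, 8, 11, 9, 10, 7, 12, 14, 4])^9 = (14)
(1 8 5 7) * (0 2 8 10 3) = (0 2 8 5 7 1 10 3) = [2, 10, 8, 0, 4, 7, 6, 1, 5, 9, 3]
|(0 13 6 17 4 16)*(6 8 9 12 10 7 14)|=|(0 13 8 9 12 10 7 14 6 17 4 16)|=12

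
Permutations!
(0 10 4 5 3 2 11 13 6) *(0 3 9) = (0 10 4 5 9)(2 11 13 6 3) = [10, 1, 11, 2, 5, 9, 3, 7, 8, 0, 4, 13, 12, 6]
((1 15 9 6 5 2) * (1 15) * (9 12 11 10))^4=((2 15 12 11 10 9 6 5))^4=(2 10)(5 11)(6 12)(9 15)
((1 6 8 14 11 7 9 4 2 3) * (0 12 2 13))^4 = ((0 12 2 3 1 6 8 14 11 7 9 4 13))^4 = (0 1 11 13 3 14 4 2 8 9 12 6 7)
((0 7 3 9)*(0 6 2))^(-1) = ((0 7 3 9 6 2))^(-1) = (0 2 6 9 3 7)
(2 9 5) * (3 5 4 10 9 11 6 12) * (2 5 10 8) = [0, 1, 11, 10, 8, 5, 12, 7, 2, 4, 9, 6, 3] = (2 11 6 12 3 10 9 4 8)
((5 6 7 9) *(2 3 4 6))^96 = (2 9 6 3 5 7 4)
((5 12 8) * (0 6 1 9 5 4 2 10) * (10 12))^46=(0 5 1)(2 8)(4 12)(6 10 9)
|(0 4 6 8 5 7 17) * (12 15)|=|(0 4 6 8 5 7 17)(12 15)|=14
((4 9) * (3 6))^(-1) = ((3 6)(4 9))^(-1) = (3 6)(4 9)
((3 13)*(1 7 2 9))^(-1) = (1 9 2 7)(3 13)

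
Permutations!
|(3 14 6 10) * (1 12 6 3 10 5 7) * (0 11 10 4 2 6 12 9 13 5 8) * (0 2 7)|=|(0 11 10 4 7 1 9 13 5)(2 6 8)(3 14)|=18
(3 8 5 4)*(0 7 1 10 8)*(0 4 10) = (0 7 1)(3 4)(5 10 8) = [7, 0, 2, 4, 3, 10, 6, 1, 5, 9, 8]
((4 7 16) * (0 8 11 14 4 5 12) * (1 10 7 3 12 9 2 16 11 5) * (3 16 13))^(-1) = ((0 8 5 9 2 13 3 12)(1 10 7 11 14 4 16))^(-1) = (0 12 3 13 2 9 5 8)(1 16 4 14 11 7 10)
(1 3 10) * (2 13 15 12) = (1 3 10)(2 13 15 12) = [0, 3, 13, 10, 4, 5, 6, 7, 8, 9, 1, 11, 2, 15, 14, 12]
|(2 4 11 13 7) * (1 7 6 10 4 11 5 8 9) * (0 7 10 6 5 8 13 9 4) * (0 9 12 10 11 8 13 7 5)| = |(0 5 7 2 8 4 13)(1 11 12 10 9)| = 35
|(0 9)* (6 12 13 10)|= 4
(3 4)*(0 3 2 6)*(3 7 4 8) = [7, 1, 6, 8, 2, 5, 0, 4, 3] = (0 7 4 2 6)(3 8)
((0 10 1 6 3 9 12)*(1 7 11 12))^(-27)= (0 11 10 12 7)(1 6 3 9)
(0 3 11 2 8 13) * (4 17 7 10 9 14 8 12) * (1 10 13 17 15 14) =(0 3 11 2 12 4 15 14 8 17 7 13)(1 10 9) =[3, 10, 12, 11, 15, 5, 6, 13, 17, 1, 9, 2, 4, 0, 8, 14, 16, 7]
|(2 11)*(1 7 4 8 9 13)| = 6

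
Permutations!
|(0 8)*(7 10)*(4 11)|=|(0 8)(4 11)(7 10)|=2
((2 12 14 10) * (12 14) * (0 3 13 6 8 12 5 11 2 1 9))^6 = (0 5 9 12 1 8 10 6 14 13 2 3 11)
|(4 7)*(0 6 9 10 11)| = 10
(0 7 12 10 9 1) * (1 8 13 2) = (0 7 12 10 9 8 13 2 1) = [7, 0, 1, 3, 4, 5, 6, 12, 13, 8, 9, 11, 10, 2]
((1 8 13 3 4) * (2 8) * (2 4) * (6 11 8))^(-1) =(1 4)(2 3 13 8 11 6) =((1 4)(2 6 11 8 13 3))^(-1)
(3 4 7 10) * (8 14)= [0, 1, 2, 4, 7, 5, 6, 10, 14, 9, 3, 11, 12, 13, 8]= (3 4 7 10)(8 14)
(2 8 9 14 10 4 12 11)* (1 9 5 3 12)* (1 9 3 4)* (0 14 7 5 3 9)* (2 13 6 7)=[14, 9, 8, 12, 0, 4, 7, 5, 3, 2, 1, 13, 11, 6, 10]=(0 14 10 1 9 2 8 3 12 11 13 6 7 5 4)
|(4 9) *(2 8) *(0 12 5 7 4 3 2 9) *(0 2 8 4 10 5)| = |(0 12)(2 4)(3 8 9)(5 7 10)| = 6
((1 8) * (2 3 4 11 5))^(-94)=(2 3 4 11 5)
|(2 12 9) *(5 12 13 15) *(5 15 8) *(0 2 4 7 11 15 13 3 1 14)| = |(0 2 3 1 14)(4 7 11 15 13 8 5 12 9)| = 45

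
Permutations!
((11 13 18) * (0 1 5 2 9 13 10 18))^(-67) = ((0 1 5 2 9 13)(10 18 11))^(-67) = (0 13 9 2 5 1)(10 11 18)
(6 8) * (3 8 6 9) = [0, 1, 2, 8, 4, 5, 6, 7, 9, 3] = (3 8 9)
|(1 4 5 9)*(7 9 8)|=6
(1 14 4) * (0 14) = (0 14 4 1) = [14, 0, 2, 3, 1, 5, 6, 7, 8, 9, 10, 11, 12, 13, 4]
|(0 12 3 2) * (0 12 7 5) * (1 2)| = |(0 7 5)(1 2 12 3)| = 12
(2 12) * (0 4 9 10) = (0 4 9 10)(2 12) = [4, 1, 12, 3, 9, 5, 6, 7, 8, 10, 0, 11, 2]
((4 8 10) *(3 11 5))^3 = (11)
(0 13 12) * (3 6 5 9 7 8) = [13, 1, 2, 6, 4, 9, 5, 8, 3, 7, 10, 11, 0, 12] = (0 13 12)(3 6 5 9 7 8)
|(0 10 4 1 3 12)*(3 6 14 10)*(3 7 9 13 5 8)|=40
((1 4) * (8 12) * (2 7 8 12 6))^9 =(12)(1 4)(2 7 8 6)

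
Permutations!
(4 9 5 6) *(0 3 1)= (0 3 1)(4 9 5 6)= [3, 0, 2, 1, 9, 6, 4, 7, 8, 5]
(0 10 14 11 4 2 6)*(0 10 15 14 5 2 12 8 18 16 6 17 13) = (0 15 14 11 4 12 8 18 16 6 10 5 2 17 13) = [15, 1, 17, 3, 12, 2, 10, 7, 18, 9, 5, 4, 8, 0, 11, 14, 6, 13, 16]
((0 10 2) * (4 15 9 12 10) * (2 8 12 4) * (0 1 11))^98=((0 2 1 11)(4 15 9)(8 12 10))^98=(0 1)(2 11)(4 9 15)(8 10 12)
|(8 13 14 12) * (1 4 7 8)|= |(1 4 7 8 13 14 12)|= 7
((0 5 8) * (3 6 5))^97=(0 6 8 3 5)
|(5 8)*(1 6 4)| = 6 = |(1 6 4)(5 8)|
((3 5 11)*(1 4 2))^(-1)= (1 2 4)(3 11 5)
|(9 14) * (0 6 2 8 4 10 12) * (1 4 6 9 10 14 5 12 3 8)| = 8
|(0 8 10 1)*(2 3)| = 4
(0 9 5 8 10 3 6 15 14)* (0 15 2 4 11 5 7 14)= (0 9 7 14 15)(2 4 11 5 8 10 3 6)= [9, 1, 4, 6, 11, 8, 2, 14, 10, 7, 3, 5, 12, 13, 15, 0]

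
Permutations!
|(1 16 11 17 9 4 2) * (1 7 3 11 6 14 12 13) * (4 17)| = 30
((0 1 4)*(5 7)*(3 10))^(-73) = ((0 1 4)(3 10)(5 7))^(-73) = (0 4 1)(3 10)(5 7)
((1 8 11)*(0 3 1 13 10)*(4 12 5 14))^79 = ((0 3 1 8 11 13 10)(4 12 5 14))^79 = (0 1 11 10 3 8 13)(4 14 5 12)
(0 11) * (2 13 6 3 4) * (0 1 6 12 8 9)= (0 11 1 6 3 4 2 13 12 8 9)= [11, 6, 13, 4, 2, 5, 3, 7, 9, 0, 10, 1, 8, 12]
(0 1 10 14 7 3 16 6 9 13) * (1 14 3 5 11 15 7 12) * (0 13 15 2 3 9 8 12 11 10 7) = (0 14 11 2 3 16 6 8 12 1 7 5 10 9 15) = [14, 7, 3, 16, 4, 10, 8, 5, 12, 15, 9, 2, 1, 13, 11, 0, 6]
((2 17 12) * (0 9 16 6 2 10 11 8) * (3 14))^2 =(0 16 2 12 11)(6 17 10 8 9)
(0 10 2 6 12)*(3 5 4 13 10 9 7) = [9, 1, 6, 5, 13, 4, 12, 3, 8, 7, 2, 11, 0, 10] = (0 9 7 3 5 4 13 10 2 6 12)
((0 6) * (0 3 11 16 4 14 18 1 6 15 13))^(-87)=((0 15 13)(1 6 3 11 16 4 14 18))^(-87)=(1 6 3 11 16 4 14 18)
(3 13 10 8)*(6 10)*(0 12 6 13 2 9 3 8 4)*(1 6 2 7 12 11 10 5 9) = (13)(0 11 10 4)(1 6 5 9 3 7 12 2) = [11, 6, 1, 7, 0, 9, 5, 12, 8, 3, 4, 10, 2, 13]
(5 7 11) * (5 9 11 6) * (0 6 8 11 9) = (0 6 5 7 8 11) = [6, 1, 2, 3, 4, 7, 5, 8, 11, 9, 10, 0]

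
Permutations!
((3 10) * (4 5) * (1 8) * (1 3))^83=((1 8 3 10)(4 5))^83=(1 10 3 8)(4 5)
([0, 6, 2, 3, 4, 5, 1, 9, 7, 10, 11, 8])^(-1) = (1 6)(7 8 11 10 9)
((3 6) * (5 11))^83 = ((3 6)(5 11))^83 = (3 6)(5 11)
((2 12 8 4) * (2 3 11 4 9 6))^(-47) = (2 9 12 6 8)(3 11 4)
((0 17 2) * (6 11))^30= (17)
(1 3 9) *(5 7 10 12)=(1 3 9)(5 7 10 12)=[0, 3, 2, 9, 4, 7, 6, 10, 8, 1, 12, 11, 5]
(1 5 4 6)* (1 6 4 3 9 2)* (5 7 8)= (1 7 8 5 3 9 2)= [0, 7, 1, 9, 4, 3, 6, 8, 5, 2]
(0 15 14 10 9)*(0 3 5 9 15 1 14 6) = [1, 14, 2, 5, 4, 9, 0, 7, 8, 3, 15, 11, 12, 13, 10, 6] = (0 1 14 10 15 6)(3 5 9)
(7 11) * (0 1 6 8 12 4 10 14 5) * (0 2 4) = (0 1 6 8 12)(2 4 10 14 5)(7 11) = [1, 6, 4, 3, 10, 2, 8, 11, 12, 9, 14, 7, 0, 13, 5]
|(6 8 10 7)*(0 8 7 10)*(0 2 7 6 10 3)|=6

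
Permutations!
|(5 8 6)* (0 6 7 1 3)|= 7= |(0 6 5 8 7 1 3)|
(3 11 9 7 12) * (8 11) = (3 8 11 9 7 12) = [0, 1, 2, 8, 4, 5, 6, 12, 11, 7, 10, 9, 3]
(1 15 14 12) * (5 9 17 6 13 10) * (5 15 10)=(1 10 15 14 12)(5 9 17 6 13)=[0, 10, 2, 3, 4, 9, 13, 7, 8, 17, 15, 11, 1, 5, 12, 14, 16, 6]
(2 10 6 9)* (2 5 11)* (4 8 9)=(2 10 6 4 8 9 5 11)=[0, 1, 10, 3, 8, 11, 4, 7, 9, 5, 6, 2]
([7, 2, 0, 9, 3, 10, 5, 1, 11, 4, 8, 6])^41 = [7, 2, 0, 4, 9, 10, 5, 1, 11, 3, 8, 6]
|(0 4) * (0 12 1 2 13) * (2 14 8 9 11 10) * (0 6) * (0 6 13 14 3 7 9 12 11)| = 12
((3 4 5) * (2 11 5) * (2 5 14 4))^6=(14)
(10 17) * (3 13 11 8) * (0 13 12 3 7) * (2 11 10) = (0 13 10 17 2 11 8 7)(3 12) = [13, 1, 11, 12, 4, 5, 6, 0, 7, 9, 17, 8, 3, 10, 14, 15, 16, 2]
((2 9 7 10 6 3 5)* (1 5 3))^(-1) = ((1 5 2 9 7 10 6))^(-1) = (1 6 10 7 9 2 5)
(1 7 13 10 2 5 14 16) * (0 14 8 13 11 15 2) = [14, 7, 5, 3, 4, 8, 6, 11, 13, 9, 0, 15, 12, 10, 16, 2, 1] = (0 14 16 1 7 11 15 2 5 8 13 10)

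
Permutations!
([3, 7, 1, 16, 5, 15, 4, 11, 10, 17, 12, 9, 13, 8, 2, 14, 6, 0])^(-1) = (0 17 9 11 7 1 2 14 15 5 4 6 16 3)(8 13 12 10)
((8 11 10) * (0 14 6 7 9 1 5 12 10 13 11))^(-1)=((0 14 6 7 9 1 5 12 10 8)(11 13))^(-1)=(0 8 10 12 5 1 9 7 6 14)(11 13)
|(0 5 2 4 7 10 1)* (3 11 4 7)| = 6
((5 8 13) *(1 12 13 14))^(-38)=((1 12 13 5 8 14))^(-38)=(1 8 13)(5 12 14)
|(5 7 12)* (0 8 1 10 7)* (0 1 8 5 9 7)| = 12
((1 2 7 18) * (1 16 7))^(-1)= (1 2)(7 16 18)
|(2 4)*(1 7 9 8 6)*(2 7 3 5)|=|(1 3 5 2 4 7 9 8 6)|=9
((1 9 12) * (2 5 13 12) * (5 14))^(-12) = (1 2 5 12 9 14 13)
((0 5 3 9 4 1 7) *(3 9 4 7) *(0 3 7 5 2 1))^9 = ((0 2 1 7 3 4)(5 9))^9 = (0 7)(1 4)(2 3)(5 9)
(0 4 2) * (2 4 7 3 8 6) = (0 7 3 8 6 2) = [7, 1, 0, 8, 4, 5, 2, 3, 6]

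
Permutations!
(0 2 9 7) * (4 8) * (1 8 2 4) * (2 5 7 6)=(0 4 5 7)(1 8)(2 9 6)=[4, 8, 9, 3, 5, 7, 2, 0, 1, 6]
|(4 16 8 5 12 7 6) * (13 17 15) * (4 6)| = |(4 16 8 5 12 7)(13 17 15)| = 6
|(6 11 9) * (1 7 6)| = |(1 7 6 11 9)| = 5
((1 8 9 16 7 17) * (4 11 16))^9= ((1 8 9 4 11 16 7 17))^9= (1 8 9 4 11 16 7 17)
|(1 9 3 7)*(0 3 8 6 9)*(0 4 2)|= |(0 3 7 1 4 2)(6 9 8)|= 6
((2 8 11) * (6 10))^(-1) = (2 11 8)(6 10)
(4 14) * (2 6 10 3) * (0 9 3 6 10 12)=(0 9 3 2 10 6 12)(4 14)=[9, 1, 10, 2, 14, 5, 12, 7, 8, 3, 6, 11, 0, 13, 4]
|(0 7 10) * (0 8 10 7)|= 2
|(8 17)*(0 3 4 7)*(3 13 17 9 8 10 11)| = 8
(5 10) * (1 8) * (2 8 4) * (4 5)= (1 5 10 4 2 8)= [0, 5, 8, 3, 2, 10, 6, 7, 1, 9, 4]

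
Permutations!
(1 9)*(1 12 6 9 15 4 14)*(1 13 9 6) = (1 15 4 14 13 9 12) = [0, 15, 2, 3, 14, 5, 6, 7, 8, 12, 10, 11, 1, 9, 13, 4]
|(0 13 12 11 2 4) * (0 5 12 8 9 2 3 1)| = 11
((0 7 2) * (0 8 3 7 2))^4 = (0 7 3 8 2)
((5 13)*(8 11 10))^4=(13)(8 11 10)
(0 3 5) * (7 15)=[3, 1, 2, 5, 4, 0, 6, 15, 8, 9, 10, 11, 12, 13, 14, 7]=(0 3 5)(7 15)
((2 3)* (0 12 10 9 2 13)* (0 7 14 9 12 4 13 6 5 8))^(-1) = ((0 4 13 7 14 9 2 3 6 5 8)(10 12))^(-1) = (0 8 5 6 3 2 9 14 7 13 4)(10 12)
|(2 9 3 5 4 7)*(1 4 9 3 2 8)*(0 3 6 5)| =4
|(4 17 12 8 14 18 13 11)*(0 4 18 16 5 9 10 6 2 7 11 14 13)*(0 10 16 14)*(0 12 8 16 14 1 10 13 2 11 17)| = 44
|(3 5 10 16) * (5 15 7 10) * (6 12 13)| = 15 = |(3 15 7 10 16)(6 12 13)|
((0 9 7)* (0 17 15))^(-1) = ((0 9 7 17 15))^(-1) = (0 15 17 7 9)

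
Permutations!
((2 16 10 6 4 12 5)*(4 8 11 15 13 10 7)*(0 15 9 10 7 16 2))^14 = ((16)(0 15 13 7 4 12 5)(6 8 11 9 10))^14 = (16)(6 10 9 11 8)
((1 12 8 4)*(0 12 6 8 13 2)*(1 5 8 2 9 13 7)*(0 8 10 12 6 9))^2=(0 2 4 10 7 9)(1 13 6 8 5 12)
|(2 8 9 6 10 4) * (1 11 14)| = |(1 11 14)(2 8 9 6 10 4)| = 6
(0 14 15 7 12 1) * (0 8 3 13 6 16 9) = [14, 8, 2, 13, 4, 5, 16, 12, 3, 0, 10, 11, 1, 6, 15, 7, 9] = (0 14 15 7 12 1 8 3 13 6 16 9)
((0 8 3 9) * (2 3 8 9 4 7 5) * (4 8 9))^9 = (0 4 7 5 2 3 8 9)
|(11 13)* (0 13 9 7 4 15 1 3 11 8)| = |(0 13 8)(1 3 11 9 7 4 15)| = 21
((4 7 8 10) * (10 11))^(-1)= (4 10 11 8 7)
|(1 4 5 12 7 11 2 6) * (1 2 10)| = 14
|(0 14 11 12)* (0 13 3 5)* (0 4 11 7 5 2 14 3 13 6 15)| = 11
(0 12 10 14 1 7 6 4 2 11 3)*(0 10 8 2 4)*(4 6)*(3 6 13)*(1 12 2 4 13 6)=(0 2 11 1 7 13 3 10 14 12 8 4 6)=[2, 7, 11, 10, 6, 5, 0, 13, 4, 9, 14, 1, 8, 3, 12]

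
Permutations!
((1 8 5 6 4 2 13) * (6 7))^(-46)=((1 8 5 7 6 4 2 13))^(-46)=(1 5 6 2)(4 13 8 7)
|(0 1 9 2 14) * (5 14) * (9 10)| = |(0 1 10 9 2 5 14)| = 7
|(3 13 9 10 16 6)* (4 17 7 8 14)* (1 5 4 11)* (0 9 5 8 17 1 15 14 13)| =30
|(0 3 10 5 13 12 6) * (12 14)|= 8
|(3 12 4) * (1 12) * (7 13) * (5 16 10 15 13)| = |(1 12 4 3)(5 16 10 15 13 7)| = 12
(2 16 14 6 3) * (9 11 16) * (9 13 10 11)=(2 13 10 11 16 14 6 3)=[0, 1, 13, 2, 4, 5, 3, 7, 8, 9, 11, 16, 12, 10, 6, 15, 14]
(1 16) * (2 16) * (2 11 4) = [0, 11, 16, 3, 2, 5, 6, 7, 8, 9, 10, 4, 12, 13, 14, 15, 1] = (1 11 4 2 16)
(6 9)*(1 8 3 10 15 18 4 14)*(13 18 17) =(1 8 3 10 15 17 13 18 4 14)(6 9) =[0, 8, 2, 10, 14, 5, 9, 7, 3, 6, 15, 11, 12, 18, 1, 17, 16, 13, 4]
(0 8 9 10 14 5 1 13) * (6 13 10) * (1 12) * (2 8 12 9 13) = (0 12 1 10 14 5 9 6 2 8 13) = [12, 10, 8, 3, 4, 9, 2, 7, 13, 6, 14, 11, 1, 0, 5]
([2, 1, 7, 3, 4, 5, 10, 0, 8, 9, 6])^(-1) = (0 7 2)(6 10)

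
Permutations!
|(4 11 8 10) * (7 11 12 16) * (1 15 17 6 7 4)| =|(1 15 17 6 7 11 8 10)(4 12 16)| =24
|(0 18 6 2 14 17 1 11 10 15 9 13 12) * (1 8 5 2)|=|(0 18 6 1 11 10 15 9 13 12)(2 14 17 8 5)|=10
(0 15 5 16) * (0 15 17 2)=(0 17 2)(5 16 15)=[17, 1, 0, 3, 4, 16, 6, 7, 8, 9, 10, 11, 12, 13, 14, 5, 15, 2]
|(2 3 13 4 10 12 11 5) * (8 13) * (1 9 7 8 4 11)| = 12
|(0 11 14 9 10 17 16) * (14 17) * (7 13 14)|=20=|(0 11 17 16)(7 13 14 9 10)|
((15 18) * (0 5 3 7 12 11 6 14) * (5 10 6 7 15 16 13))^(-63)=(0 10 6 14)(3 16)(5 18)(13 15)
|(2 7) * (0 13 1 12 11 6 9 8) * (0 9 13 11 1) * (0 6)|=|(0 11)(1 12)(2 7)(6 13)(8 9)|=2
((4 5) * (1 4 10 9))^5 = (10)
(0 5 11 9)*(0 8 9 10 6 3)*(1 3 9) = (0 5 11 10 6 9 8 1 3) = [5, 3, 2, 0, 4, 11, 9, 7, 1, 8, 6, 10]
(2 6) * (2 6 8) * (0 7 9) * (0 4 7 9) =(0 9 4 7)(2 8) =[9, 1, 8, 3, 7, 5, 6, 0, 2, 4]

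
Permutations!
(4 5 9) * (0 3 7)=(0 3 7)(4 5 9)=[3, 1, 2, 7, 5, 9, 6, 0, 8, 4]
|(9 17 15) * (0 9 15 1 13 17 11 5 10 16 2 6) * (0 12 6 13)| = 10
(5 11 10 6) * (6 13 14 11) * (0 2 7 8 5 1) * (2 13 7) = [13, 0, 2, 3, 4, 6, 1, 8, 5, 9, 7, 10, 12, 14, 11] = (0 13 14 11 10 7 8 5 6 1)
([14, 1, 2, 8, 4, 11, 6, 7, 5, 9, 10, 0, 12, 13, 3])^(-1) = (0 11 5 8 3 14)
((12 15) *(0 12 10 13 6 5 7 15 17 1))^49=(0 12 17 1)(5 7 15 10 13 6)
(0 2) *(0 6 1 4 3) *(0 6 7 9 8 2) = (1 4 3 6)(2 7 9 8) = [0, 4, 7, 6, 3, 5, 1, 9, 2, 8]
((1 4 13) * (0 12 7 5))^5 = ((0 12 7 5)(1 4 13))^5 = (0 12 7 5)(1 13 4)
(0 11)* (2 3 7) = [11, 1, 3, 7, 4, 5, 6, 2, 8, 9, 10, 0] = (0 11)(2 3 7)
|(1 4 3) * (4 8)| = 4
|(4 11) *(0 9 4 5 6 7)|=7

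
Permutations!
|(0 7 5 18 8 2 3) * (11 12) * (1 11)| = |(0 7 5 18 8 2 3)(1 11 12)| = 21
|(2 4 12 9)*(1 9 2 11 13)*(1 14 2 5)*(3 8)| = |(1 9 11 13 14 2 4 12 5)(3 8)| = 18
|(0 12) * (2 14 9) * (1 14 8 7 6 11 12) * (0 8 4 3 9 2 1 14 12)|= |(0 14 2 4 3 9 1 12 8 7 6 11)|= 12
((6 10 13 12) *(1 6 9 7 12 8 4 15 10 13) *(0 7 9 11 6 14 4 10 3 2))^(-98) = ((0 7 12 11 6 13 8 10 1 14 4 15 3 2))^(-98) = (15)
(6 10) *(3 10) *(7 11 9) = [0, 1, 2, 10, 4, 5, 3, 11, 8, 7, 6, 9] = (3 10 6)(7 11 9)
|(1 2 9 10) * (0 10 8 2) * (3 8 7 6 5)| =21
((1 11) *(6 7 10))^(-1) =((1 11)(6 7 10))^(-1) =(1 11)(6 10 7)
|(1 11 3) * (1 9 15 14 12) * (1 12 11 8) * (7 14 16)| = |(1 8)(3 9 15 16 7 14 11)| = 14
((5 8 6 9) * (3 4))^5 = ((3 4)(5 8 6 9))^5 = (3 4)(5 8 6 9)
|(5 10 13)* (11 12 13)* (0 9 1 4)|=|(0 9 1 4)(5 10 11 12 13)|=20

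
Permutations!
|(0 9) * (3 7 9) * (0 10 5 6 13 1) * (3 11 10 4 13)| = |(0 11 10 5 6 3 7 9 4 13 1)| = 11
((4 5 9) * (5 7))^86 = ((4 7 5 9))^86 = (4 5)(7 9)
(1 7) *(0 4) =(0 4)(1 7) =[4, 7, 2, 3, 0, 5, 6, 1]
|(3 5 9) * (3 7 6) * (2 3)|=|(2 3 5 9 7 6)|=6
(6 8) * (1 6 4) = (1 6 8 4) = [0, 6, 2, 3, 1, 5, 8, 7, 4]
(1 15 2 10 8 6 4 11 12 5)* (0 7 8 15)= [7, 0, 10, 3, 11, 1, 4, 8, 6, 9, 15, 12, 5, 13, 14, 2]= (0 7 8 6 4 11 12 5 1)(2 10 15)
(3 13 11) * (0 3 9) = (0 3 13 11 9) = [3, 1, 2, 13, 4, 5, 6, 7, 8, 0, 10, 9, 12, 11]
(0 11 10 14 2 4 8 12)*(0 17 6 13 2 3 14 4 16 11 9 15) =(0 9 15)(2 16 11 10 4 8 12 17 6 13)(3 14) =[9, 1, 16, 14, 8, 5, 13, 7, 12, 15, 4, 10, 17, 2, 3, 0, 11, 6]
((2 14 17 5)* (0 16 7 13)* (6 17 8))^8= ((0 16 7 13)(2 14 8 6 17 5))^8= (2 8 17)(5 14 6)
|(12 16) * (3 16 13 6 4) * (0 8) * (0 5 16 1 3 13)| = 30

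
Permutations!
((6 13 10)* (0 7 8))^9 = ((0 7 8)(6 13 10))^9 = (13)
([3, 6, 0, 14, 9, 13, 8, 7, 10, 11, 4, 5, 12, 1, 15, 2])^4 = (0 2 15 14 3)(1 4 13 10 5 8 11 6 9)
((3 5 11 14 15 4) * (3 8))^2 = ((3 5 11 14 15 4 8))^2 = (3 11 15 8 5 14 4)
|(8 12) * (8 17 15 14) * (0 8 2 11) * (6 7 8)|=|(0 6 7 8 12 17 15 14 2 11)|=10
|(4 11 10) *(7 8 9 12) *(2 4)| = |(2 4 11 10)(7 8 9 12)| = 4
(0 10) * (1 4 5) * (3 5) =(0 10)(1 4 3 5) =[10, 4, 2, 5, 3, 1, 6, 7, 8, 9, 0]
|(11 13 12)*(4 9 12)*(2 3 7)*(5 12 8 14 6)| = 9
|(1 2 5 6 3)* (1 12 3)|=4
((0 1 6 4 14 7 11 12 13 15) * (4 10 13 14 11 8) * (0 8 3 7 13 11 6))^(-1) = (0 1)(3 7)(4 8 15 13 14 12 11 10 6)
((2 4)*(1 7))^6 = (7)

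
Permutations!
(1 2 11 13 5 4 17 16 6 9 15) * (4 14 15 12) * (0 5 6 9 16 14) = (0 5)(1 2 11 13 6 16 9 12 4 17 14 15) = [5, 2, 11, 3, 17, 0, 16, 7, 8, 12, 10, 13, 4, 6, 15, 1, 9, 14]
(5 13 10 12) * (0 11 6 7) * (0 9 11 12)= (0 12 5 13 10)(6 7 9 11)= [12, 1, 2, 3, 4, 13, 7, 9, 8, 11, 0, 6, 5, 10]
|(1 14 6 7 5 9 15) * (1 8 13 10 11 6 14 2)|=|(1 2)(5 9 15 8 13 10 11 6 7)|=18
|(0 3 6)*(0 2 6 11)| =|(0 3 11)(2 6)| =6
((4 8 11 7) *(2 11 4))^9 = (11)(4 8)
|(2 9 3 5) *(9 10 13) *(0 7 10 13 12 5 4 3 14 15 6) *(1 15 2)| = |(0 7 10 12 5 1 15 6)(2 13 9 14)(3 4)| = 8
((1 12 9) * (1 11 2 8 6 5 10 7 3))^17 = (1 6 12 5 9 10 11 7 2 3 8)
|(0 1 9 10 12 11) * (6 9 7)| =8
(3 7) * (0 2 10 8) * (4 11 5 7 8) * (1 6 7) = (0 2 10 4 11 5 1 6 7 3 8) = [2, 6, 10, 8, 11, 1, 7, 3, 0, 9, 4, 5]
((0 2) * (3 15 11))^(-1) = (0 2)(3 11 15)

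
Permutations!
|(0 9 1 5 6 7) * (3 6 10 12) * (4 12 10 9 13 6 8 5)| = 28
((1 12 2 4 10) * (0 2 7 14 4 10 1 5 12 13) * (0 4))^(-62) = ((0 2 10 5 12 7 14)(1 13 4))^(-62) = (0 2 10 5 12 7 14)(1 13 4)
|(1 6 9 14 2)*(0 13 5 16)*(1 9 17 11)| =12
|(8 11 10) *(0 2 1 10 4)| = |(0 2 1 10 8 11 4)| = 7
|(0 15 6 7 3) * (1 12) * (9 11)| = |(0 15 6 7 3)(1 12)(9 11)| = 10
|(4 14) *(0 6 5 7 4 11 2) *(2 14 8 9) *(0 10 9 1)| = |(0 6 5 7 4 8 1)(2 10 9)(11 14)| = 42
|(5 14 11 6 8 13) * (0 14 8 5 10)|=8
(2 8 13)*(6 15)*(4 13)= (2 8 4 13)(6 15)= [0, 1, 8, 3, 13, 5, 15, 7, 4, 9, 10, 11, 12, 2, 14, 6]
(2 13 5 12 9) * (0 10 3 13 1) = (0 10 3 13 5 12 9 2 1) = [10, 0, 1, 13, 4, 12, 6, 7, 8, 2, 3, 11, 9, 5]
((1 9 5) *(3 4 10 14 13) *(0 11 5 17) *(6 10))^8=((0 11 5 1 9 17)(3 4 6 10 14 13))^8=(0 5 9)(1 17 11)(3 6 14)(4 10 13)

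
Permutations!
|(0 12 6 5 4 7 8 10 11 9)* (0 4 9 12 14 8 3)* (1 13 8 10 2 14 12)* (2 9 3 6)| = |(0 12 2 14 10 11 1 13 8 9 4 7 6 5 3)| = 15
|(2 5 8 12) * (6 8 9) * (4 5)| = |(2 4 5 9 6 8 12)| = 7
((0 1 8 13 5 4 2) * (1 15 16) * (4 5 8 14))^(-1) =((0 15 16 1 14 4 2)(8 13))^(-1) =(0 2 4 14 1 16 15)(8 13)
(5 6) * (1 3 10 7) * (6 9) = (1 3 10 7)(5 9 6) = [0, 3, 2, 10, 4, 9, 5, 1, 8, 6, 7]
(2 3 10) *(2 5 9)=(2 3 10 5 9)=[0, 1, 3, 10, 4, 9, 6, 7, 8, 2, 5]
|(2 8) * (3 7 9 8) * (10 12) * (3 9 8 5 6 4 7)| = |(2 9 5 6 4 7 8)(10 12)| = 14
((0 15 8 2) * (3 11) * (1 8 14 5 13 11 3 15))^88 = ((0 1 8 2)(5 13 11 15 14))^88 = (5 15 13 14 11)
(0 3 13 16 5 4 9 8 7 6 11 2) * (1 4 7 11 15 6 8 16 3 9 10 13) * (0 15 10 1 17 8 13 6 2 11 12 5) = (0 9 16)(1 4)(2 15)(3 17 8 12 5 7 13)(6 10) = [9, 4, 15, 17, 1, 7, 10, 13, 12, 16, 6, 11, 5, 3, 14, 2, 0, 8]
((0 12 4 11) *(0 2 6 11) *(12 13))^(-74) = ((0 13 12 4)(2 6 11))^(-74) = (0 12)(2 6 11)(4 13)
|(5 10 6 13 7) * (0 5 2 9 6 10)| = 10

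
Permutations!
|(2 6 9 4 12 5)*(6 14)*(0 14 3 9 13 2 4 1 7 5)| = |(0 14 6 13 2 3 9 1 7 5 4 12)| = 12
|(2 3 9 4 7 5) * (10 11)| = |(2 3 9 4 7 5)(10 11)| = 6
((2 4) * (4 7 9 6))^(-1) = (2 4 6 9 7) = ((2 7 9 6 4))^(-1)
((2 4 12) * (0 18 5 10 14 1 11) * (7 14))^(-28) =((0 18 5 10 7 14 1 11)(2 4 12))^(-28) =(0 7)(1 5)(2 12 4)(10 11)(14 18)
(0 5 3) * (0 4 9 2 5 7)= (0 7)(2 5 3 4 9)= [7, 1, 5, 4, 9, 3, 6, 0, 8, 2]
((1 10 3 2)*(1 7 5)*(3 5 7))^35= ((1 10 5)(2 3))^35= (1 5 10)(2 3)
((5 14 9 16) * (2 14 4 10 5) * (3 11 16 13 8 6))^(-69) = ((2 14 9 13 8 6 3 11 16)(4 10 5))^(-69) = (2 13 3)(6 16 9)(8 11 14)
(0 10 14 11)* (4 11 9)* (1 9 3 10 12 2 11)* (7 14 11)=(0 12 2 7 14 3 10 11)(1 9 4)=[12, 9, 7, 10, 1, 5, 6, 14, 8, 4, 11, 0, 2, 13, 3]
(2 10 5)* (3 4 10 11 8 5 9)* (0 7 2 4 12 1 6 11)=(0 7 2)(1 6 11 8 5 4 10 9 3 12)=[7, 6, 0, 12, 10, 4, 11, 2, 5, 3, 9, 8, 1]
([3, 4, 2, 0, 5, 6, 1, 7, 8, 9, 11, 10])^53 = [3, 4, 2, 0, 5, 6, 1, 7, 8, 9, 11, 10]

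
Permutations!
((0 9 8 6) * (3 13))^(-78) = (13)(0 8)(6 9)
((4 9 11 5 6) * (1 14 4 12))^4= ((1 14 4 9 11 5 6 12))^4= (1 11)(4 6)(5 14)(9 12)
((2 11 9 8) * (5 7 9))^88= (2 9 5)(7 11 8)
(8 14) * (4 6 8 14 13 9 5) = [0, 1, 2, 3, 6, 4, 8, 7, 13, 5, 10, 11, 12, 9, 14] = (14)(4 6 8 13 9 5)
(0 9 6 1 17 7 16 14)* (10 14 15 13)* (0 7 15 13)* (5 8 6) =(0 9 5 8 6 1 17 15)(7 16 13 10 14) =[9, 17, 2, 3, 4, 8, 1, 16, 6, 5, 14, 11, 12, 10, 7, 0, 13, 15]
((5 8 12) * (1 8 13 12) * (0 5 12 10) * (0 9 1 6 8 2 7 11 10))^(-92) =(0 5 13)(1 10 7)(2 9 11) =((0 5 13)(1 2 7 11 10 9)(6 8))^(-92)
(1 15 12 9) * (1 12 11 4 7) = (1 15 11 4 7)(9 12) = [0, 15, 2, 3, 7, 5, 6, 1, 8, 12, 10, 4, 9, 13, 14, 11]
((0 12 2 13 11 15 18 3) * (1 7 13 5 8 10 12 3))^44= (1 13 15)(2 12 10 8 5)(7 11 18)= ((0 3)(1 7 13 11 15 18)(2 5 8 10 12))^44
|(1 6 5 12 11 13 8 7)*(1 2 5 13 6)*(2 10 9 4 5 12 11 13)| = 11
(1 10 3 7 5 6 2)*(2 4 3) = (1 10 2)(3 7 5 6 4) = [0, 10, 1, 7, 3, 6, 4, 5, 8, 9, 2]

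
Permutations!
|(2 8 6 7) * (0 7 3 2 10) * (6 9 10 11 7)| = 14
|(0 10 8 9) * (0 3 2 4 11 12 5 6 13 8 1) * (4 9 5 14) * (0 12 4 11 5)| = 33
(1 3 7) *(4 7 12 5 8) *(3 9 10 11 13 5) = (1 9 10 11 13 5 8 4 7)(3 12) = [0, 9, 2, 12, 7, 8, 6, 1, 4, 10, 11, 13, 3, 5]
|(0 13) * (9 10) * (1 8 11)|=6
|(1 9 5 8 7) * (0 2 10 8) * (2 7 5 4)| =9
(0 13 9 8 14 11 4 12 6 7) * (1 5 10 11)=(0 13 9 8 14 1 5 10 11 4 12 6 7)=[13, 5, 2, 3, 12, 10, 7, 0, 14, 8, 11, 4, 6, 9, 1]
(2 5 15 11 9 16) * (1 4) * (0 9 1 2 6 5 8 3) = (0 9 16 6 5 15 11 1 4 2 8 3) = [9, 4, 8, 0, 2, 15, 5, 7, 3, 16, 10, 1, 12, 13, 14, 11, 6]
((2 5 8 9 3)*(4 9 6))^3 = (2 6 3 8 9 5 4)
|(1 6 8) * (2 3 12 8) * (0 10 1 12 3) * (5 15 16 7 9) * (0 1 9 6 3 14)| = |(0 10 9 5 15 16 7 6 2 1 3 14)(8 12)| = 12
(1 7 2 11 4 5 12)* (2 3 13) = [0, 7, 11, 13, 5, 12, 6, 3, 8, 9, 10, 4, 1, 2] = (1 7 3 13 2 11 4 5 12)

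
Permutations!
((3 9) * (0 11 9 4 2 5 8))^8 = ((0 11 9 3 4 2 5 8))^8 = (11)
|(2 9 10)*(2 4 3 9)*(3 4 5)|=|(3 9 10 5)|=4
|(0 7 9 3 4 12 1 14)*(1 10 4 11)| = 21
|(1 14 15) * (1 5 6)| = 5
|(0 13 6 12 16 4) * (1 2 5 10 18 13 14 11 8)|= |(0 14 11 8 1 2 5 10 18 13 6 12 16 4)|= 14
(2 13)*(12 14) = (2 13)(12 14) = [0, 1, 13, 3, 4, 5, 6, 7, 8, 9, 10, 11, 14, 2, 12]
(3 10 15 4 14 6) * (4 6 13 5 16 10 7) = (3 7 4 14 13 5 16 10 15 6) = [0, 1, 2, 7, 14, 16, 3, 4, 8, 9, 15, 11, 12, 5, 13, 6, 10]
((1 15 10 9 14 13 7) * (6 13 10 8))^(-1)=((1 15 8 6 13 7)(9 14 10))^(-1)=(1 7 13 6 8 15)(9 10 14)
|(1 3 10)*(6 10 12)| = 5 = |(1 3 12 6 10)|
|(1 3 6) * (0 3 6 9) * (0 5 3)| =|(1 6)(3 9 5)| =6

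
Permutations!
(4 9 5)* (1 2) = (1 2)(4 9 5) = [0, 2, 1, 3, 9, 4, 6, 7, 8, 5]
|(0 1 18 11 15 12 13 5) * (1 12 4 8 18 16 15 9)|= 8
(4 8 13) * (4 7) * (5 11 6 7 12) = (4 8 13 12 5 11 6 7) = [0, 1, 2, 3, 8, 11, 7, 4, 13, 9, 10, 6, 5, 12]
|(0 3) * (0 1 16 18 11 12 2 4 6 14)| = |(0 3 1 16 18 11 12 2 4 6 14)| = 11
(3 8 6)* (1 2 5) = [0, 2, 5, 8, 4, 1, 3, 7, 6] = (1 2 5)(3 8 6)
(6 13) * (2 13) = (2 13 6) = [0, 1, 13, 3, 4, 5, 2, 7, 8, 9, 10, 11, 12, 6]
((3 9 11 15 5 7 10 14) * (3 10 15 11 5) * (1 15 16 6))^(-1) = (1 6 16 7 5 9 3 15)(10 14)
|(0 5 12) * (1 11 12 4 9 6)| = 8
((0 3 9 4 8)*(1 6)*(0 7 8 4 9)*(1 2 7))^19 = ((9)(0 3)(1 6 2 7 8))^19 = (9)(0 3)(1 8 7 2 6)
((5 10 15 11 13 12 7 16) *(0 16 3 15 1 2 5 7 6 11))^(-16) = (0 15 3 7 16)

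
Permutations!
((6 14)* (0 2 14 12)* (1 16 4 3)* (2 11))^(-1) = ((0 11 2 14 6 12)(1 16 4 3))^(-1) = (0 12 6 14 2 11)(1 3 4 16)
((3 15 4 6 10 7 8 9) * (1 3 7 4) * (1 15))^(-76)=(15)(4 10 6)(7 9 8)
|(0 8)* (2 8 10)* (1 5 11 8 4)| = 8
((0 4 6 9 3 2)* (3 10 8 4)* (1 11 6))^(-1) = ((0 3 2)(1 11 6 9 10 8 4))^(-1) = (0 2 3)(1 4 8 10 9 6 11)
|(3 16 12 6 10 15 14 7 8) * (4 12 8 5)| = 24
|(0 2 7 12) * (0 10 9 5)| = 7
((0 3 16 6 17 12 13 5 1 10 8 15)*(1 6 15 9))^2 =(0 16)(1 8)(3 15)(5 17 13 6 12)(9 10)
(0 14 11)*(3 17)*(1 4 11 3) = [14, 4, 2, 17, 11, 5, 6, 7, 8, 9, 10, 0, 12, 13, 3, 15, 16, 1] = (0 14 3 17 1 4 11)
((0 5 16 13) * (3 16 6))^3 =(0 3)(5 16)(6 13)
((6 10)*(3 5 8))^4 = (10)(3 5 8)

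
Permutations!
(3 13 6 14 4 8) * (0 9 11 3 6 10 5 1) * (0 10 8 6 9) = (1 10 5)(3 13 8 9 11)(4 6 14) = [0, 10, 2, 13, 6, 1, 14, 7, 9, 11, 5, 3, 12, 8, 4]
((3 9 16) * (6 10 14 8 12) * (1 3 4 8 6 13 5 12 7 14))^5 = (1 8)(3 7)(4 10)(5 13 12)(6 16)(9 14)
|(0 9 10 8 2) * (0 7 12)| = |(0 9 10 8 2 7 12)| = 7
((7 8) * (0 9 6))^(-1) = ((0 9 6)(7 8))^(-1) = (0 6 9)(7 8)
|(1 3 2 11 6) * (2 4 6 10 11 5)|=|(1 3 4 6)(2 5)(10 11)|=4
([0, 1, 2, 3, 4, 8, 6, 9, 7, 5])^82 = (5 7)(8 9)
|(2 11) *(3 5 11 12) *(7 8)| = 10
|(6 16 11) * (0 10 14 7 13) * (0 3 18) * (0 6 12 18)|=|(0 10 14 7 13 3)(6 16 11 12 18)|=30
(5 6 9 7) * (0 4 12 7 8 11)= [4, 1, 2, 3, 12, 6, 9, 5, 11, 8, 10, 0, 7]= (0 4 12 7 5 6 9 8 11)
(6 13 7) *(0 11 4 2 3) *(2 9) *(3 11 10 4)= (0 10 4 9 2 11 3)(6 13 7)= [10, 1, 11, 0, 9, 5, 13, 6, 8, 2, 4, 3, 12, 7]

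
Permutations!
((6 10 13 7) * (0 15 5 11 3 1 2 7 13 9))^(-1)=(0 9 10 6 7 2 1 3 11 5 15)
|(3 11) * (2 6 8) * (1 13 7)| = 6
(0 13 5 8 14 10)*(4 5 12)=(0 13 12 4 5 8 14 10)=[13, 1, 2, 3, 5, 8, 6, 7, 14, 9, 0, 11, 4, 12, 10]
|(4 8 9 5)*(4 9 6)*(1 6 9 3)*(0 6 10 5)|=|(0 6 4 8 9)(1 10 5 3)|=20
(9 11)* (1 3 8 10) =(1 3 8 10)(9 11) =[0, 3, 2, 8, 4, 5, 6, 7, 10, 11, 1, 9]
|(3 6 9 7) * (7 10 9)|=|(3 6 7)(9 10)|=6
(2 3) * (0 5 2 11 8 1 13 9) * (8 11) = (0 5 2 3 8 1 13 9) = [5, 13, 3, 8, 4, 2, 6, 7, 1, 0, 10, 11, 12, 9]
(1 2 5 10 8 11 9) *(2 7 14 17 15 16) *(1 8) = (1 7 14 17 15 16 2 5 10)(8 11 9) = [0, 7, 5, 3, 4, 10, 6, 14, 11, 8, 1, 9, 12, 13, 17, 16, 2, 15]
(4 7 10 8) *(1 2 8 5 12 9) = [0, 2, 8, 3, 7, 12, 6, 10, 4, 1, 5, 11, 9] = (1 2 8 4 7 10 5 12 9)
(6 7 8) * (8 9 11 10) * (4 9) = (4 9 11 10 8 6 7) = [0, 1, 2, 3, 9, 5, 7, 4, 6, 11, 8, 10]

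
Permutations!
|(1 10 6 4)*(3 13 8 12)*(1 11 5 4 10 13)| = 30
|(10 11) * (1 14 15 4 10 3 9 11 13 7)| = 21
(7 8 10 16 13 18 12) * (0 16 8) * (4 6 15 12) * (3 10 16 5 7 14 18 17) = (0 5 7)(3 10 8 16 13 17)(4 6 15 12 14 18) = [5, 1, 2, 10, 6, 7, 15, 0, 16, 9, 8, 11, 14, 17, 18, 12, 13, 3, 4]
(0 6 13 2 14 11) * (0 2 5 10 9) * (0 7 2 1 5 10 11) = [6, 5, 14, 3, 4, 11, 13, 2, 8, 7, 9, 1, 12, 10, 0] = (0 6 13 10 9 7 2 14)(1 5 11)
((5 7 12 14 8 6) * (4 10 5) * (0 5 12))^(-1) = (0 7 5)(4 6 8 14 12 10)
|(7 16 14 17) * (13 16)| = 5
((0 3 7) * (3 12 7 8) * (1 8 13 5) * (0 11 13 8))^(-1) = ((0 12 7 11 13 5 1)(3 8))^(-1) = (0 1 5 13 11 7 12)(3 8)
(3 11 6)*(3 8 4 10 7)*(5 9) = [0, 1, 2, 11, 10, 9, 8, 3, 4, 5, 7, 6] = (3 11 6 8 4 10 7)(5 9)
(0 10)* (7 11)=[10, 1, 2, 3, 4, 5, 6, 11, 8, 9, 0, 7]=(0 10)(7 11)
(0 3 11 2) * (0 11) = (0 3)(2 11) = [3, 1, 11, 0, 4, 5, 6, 7, 8, 9, 10, 2]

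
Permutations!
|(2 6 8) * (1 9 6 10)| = 6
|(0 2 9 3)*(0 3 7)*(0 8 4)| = |(0 2 9 7 8 4)| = 6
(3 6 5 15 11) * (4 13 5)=(3 6 4 13 5 15 11)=[0, 1, 2, 6, 13, 15, 4, 7, 8, 9, 10, 3, 12, 5, 14, 11]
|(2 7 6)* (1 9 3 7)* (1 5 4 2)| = |(1 9 3 7 6)(2 5 4)| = 15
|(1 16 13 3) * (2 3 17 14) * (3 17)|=12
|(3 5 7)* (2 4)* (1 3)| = 4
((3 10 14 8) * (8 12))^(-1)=(3 8 12 14 10)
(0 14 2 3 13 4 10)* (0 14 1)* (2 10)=(0 1)(2 3 13 4)(10 14)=[1, 0, 3, 13, 2, 5, 6, 7, 8, 9, 14, 11, 12, 4, 10]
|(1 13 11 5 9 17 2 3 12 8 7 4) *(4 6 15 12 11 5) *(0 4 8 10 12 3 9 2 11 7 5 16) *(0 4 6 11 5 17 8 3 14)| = |(0 6 15 14)(1 13 16 4)(2 9 8 17 5)(3 7 11)(10 12)| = 60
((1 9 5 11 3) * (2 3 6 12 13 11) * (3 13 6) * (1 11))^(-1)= ((1 9 5 2 13)(3 11)(6 12))^(-1)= (1 13 2 5 9)(3 11)(6 12)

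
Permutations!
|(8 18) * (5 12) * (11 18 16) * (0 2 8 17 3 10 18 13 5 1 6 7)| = 44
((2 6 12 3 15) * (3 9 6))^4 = (2 3 15)(6 12 9)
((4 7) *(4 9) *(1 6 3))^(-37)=((1 6 3)(4 7 9))^(-37)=(1 3 6)(4 9 7)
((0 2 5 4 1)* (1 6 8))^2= (0 5 6 1 2 4 8)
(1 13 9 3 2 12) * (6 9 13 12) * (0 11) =(13)(0 11)(1 12)(2 6 9 3) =[11, 12, 6, 2, 4, 5, 9, 7, 8, 3, 10, 0, 1, 13]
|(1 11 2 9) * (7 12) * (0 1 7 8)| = |(0 1 11 2 9 7 12 8)| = 8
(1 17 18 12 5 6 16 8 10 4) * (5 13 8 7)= (1 17 18 12 13 8 10 4)(5 6 16 7)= [0, 17, 2, 3, 1, 6, 16, 5, 10, 9, 4, 11, 13, 8, 14, 15, 7, 18, 12]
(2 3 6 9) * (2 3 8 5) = (2 8 5)(3 6 9) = [0, 1, 8, 6, 4, 2, 9, 7, 5, 3]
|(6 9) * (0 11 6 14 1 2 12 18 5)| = 10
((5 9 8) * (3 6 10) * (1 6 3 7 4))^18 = (1 7 6 4 10)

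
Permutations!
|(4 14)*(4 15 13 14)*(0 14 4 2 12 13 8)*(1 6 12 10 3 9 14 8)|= |(0 8)(1 6 12 13 4 2 10 3 9 14 15)|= 22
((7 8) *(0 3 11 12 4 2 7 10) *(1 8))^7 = (0 1 4 3 8 2 11 10 7 12)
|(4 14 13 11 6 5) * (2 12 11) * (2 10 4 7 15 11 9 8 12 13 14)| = 60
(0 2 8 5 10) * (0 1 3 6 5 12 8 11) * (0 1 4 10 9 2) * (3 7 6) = [0, 7, 11, 3, 10, 9, 5, 6, 12, 2, 4, 1, 8] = (1 7 6 5 9 2 11)(4 10)(8 12)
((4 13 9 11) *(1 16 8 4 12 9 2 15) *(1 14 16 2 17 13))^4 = (17)(1 16 2 8 15 4 14)(9 11 12)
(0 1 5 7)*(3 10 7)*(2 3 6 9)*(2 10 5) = (0 1 2 3 5 6 9 10 7) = [1, 2, 3, 5, 4, 6, 9, 0, 8, 10, 7]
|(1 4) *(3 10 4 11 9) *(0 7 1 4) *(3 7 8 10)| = |(0 8 10)(1 11 9 7)| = 12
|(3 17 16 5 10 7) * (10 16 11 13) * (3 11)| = |(3 17)(5 16)(7 11 13 10)| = 4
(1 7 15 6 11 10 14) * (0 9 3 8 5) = (0 9 3 8 5)(1 7 15 6 11 10 14) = [9, 7, 2, 8, 4, 0, 11, 15, 5, 3, 14, 10, 12, 13, 1, 6]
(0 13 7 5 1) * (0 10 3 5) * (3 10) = (0 13 7)(1 3 5) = [13, 3, 2, 5, 4, 1, 6, 0, 8, 9, 10, 11, 12, 7]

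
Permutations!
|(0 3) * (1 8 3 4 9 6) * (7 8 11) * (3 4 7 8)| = 6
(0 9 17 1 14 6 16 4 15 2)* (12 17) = (0 9 12 17 1 14 6 16 4 15 2) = [9, 14, 0, 3, 15, 5, 16, 7, 8, 12, 10, 11, 17, 13, 6, 2, 4, 1]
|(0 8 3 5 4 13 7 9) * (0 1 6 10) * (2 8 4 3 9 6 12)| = 30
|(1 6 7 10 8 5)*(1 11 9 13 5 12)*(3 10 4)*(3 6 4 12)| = 60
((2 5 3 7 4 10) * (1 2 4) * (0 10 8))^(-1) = (0 8 4 10)(1 7 3 5 2)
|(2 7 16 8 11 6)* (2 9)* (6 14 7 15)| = |(2 15 6 9)(7 16 8 11 14)| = 20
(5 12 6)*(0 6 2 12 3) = [6, 1, 12, 0, 4, 3, 5, 7, 8, 9, 10, 11, 2] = (0 6 5 3)(2 12)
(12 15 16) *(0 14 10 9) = (0 14 10 9)(12 15 16) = [14, 1, 2, 3, 4, 5, 6, 7, 8, 0, 9, 11, 15, 13, 10, 16, 12]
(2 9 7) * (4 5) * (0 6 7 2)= (0 6 7)(2 9)(4 5)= [6, 1, 9, 3, 5, 4, 7, 0, 8, 2]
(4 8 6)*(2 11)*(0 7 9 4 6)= (0 7 9 4 8)(2 11)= [7, 1, 11, 3, 8, 5, 6, 9, 0, 4, 10, 2]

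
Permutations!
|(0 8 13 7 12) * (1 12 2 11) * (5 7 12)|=|(0 8 13 12)(1 5 7 2 11)|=20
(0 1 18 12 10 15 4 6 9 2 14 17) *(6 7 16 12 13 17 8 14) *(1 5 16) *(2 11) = (0 5 16 12 10 15 4 7 1 18 13 17)(2 6 9 11)(8 14) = [5, 18, 6, 3, 7, 16, 9, 1, 14, 11, 15, 2, 10, 17, 8, 4, 12, 0, 13]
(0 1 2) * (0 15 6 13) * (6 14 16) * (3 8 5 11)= [1, 2, 15, 8, 4, 11, 13, 7, 5, 9, 10, 3, 12, 0, 16, 14, 6]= (0 1 2 15 14 16 6 13)(3 8 5 11)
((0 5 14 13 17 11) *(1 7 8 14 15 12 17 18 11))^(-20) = ((0 5 15 12 17 1 7 8 14 13 18 11))^(-20) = (0 17 14)(1 13 5)(7 18 15)(8 11 12)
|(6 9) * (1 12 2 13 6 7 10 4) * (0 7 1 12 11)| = |(0 7 10 4 12 2 13 6 9 1 11)| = 11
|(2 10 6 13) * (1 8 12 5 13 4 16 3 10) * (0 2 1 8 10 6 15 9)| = 20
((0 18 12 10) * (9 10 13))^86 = ((0 18 12 13 9 10))^86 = (0 12 9)(10 18 13)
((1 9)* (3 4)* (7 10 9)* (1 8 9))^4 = ((1 7 10)(3 4)(8 9))^4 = (1 7 10)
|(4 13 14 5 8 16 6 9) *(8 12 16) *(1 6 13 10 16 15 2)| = |(1 6 9 4 10 16 13 14 5 12 15 2)| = 12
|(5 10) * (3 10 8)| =4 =|(3 10 5 8)|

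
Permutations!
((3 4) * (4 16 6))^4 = (16)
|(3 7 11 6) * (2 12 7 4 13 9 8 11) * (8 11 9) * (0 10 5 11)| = |(0 10 5 11 6 3 4 13 8 9)(2 12 7)| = 30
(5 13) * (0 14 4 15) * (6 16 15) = (0 14 4 6 16 15)(5 13) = [14, 1, 2, 3, 6, 13, 16, 7, 8, 9, 10, 11, 12, 5, 4, 0, 15]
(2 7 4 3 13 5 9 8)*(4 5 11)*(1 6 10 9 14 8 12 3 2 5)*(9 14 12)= (1 6 10 14 8 5 12 3 13 11 4 2 7)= [0, 6, 7, 13, 2, 12, 10, 1, 5, 9, 14, 4, 3, 11, 8]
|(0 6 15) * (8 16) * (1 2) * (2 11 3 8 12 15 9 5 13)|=13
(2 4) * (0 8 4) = [8, 1, 0, 3, 2, 5, 6, 7, 4] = (0 8 4 2)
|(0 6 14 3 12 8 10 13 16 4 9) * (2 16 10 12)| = 8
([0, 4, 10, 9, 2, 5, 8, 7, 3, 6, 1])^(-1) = [0, 10, 4, 8, 1, 5, 9, 7, 6, 3, 2]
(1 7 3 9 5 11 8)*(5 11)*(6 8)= (1 7 3 9 11 6 8)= [0, 7, 2, 9, 4, 5, 8, 3, 1, 11, 10, 6]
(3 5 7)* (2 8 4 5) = (2 8 4 5 7 3) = [0, 1, 8, 2, 5, 7, 6, 3, 4]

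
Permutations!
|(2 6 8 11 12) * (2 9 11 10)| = |(2 6 8 10)(9 11 12)| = 12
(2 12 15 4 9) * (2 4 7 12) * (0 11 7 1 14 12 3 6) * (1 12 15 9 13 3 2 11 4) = [4, 14, 11, 6, 13, 5, 0, 2, 8, 1, 10, 7, 9, 3, 15, 12] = (0 4 13 3 6)(1 14 15 12 9)(2 11 7)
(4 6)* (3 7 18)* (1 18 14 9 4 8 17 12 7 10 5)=(1 18 3 10 5)(4 6 8 17 12 7 14 9)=[0, 18, 2, 10, 6, 1, 8, 14, 17, 4, 5, 11, 7, 13, 9, 15, 16, 12, 3]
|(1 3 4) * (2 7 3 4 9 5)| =10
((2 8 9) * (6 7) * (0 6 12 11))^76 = (0 6 7 12 11)(2 8 9)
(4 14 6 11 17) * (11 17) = (4 14 6 17) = [0, 1, 2, 3, 14, 5, 17, 7, 8, 9, 10, 11, 12, 13, 6, 15, 16, 4]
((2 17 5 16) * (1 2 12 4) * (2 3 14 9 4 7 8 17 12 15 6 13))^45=((1 3 14 9 4)(2 12 7 8 17 5 16 15 6 13))^45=(2 5)(6 8)(7 15)(12 16)(13 17)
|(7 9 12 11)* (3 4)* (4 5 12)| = 7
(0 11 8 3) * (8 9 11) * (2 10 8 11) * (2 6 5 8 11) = (0 2 10 11 9 6 5 8 3) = [2, 1, 10, 0, 4, 8, 5, 7, 3, 6, 11, 9]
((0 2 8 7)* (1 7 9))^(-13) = (0 7 1 9 8 2)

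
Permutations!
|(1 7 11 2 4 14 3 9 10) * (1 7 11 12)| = 10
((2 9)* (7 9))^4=((2 7 9))^4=(2 7 9)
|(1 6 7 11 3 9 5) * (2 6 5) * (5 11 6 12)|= |(1 11 3 9 2 12 5)(6 7)|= 14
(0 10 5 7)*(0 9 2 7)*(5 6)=[10, 1, 7, 3, 4, 0, 5, 9, 8, 2, 6]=(0 10 6 5)(2 7 9)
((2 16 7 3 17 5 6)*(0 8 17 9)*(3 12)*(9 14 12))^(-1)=(0 9 7 16 2 6 5 17 8)(3 12 14)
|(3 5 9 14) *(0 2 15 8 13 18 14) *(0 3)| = 21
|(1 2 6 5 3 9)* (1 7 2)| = |(2 6 5 3 9 7)| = 6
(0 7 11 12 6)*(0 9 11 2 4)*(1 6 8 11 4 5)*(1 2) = (0 7 1 6 9 4)(2 5)(8 11 12) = [7, 6, 5, 3, 0, 2, 9, 1, 11, 4, 10, 12, 8]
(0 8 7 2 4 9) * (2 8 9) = (0 9)(2 4)(7 8) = [9, 1, 4, 3, 2, 5, 6, 8, 7, 0]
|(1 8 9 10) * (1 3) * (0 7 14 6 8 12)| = |(0 7 14 6 8 9 10 3 1 12)| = 10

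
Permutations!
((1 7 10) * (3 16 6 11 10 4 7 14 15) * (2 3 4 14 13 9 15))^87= ((1 13 9 15 4 7 14 2 3 16 6 11 10))^87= (1 16 7 13 6 14 9 11 2 15 10 3 4)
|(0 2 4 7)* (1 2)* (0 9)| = |(0 1 2 4 7 9)| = 6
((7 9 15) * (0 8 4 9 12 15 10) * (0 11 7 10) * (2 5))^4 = ((0 8 4 9)(2 5)(7 12 15 10 11))^4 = (7 11 10 15 12)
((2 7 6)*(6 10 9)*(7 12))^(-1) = ((2 12 7 10 9 6))^(-1) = (2 6 9 10 7 12)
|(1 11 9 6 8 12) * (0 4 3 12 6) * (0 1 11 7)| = |(0 4 3 12 11 9 1 7)(6 8)| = 8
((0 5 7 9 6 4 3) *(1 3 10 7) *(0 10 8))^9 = ((0 5 1 3 10 7 9 6 4 8))^9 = (0 8 4 6 9 7 10 3 1 5)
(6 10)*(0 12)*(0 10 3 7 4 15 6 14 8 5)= (0 12 10 14 8 5)(3 7 4 15 6)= [12, 1, 2, 7, 15, 0, 3, 4, 5, 9, 14, 11, 10, 13, 8, 6]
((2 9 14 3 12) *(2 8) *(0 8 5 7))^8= (0 7 5 12 3 14 9 2 8)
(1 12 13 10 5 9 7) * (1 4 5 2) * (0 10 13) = (13)(0 10 2 1 12)(4 5 9 7) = [10, 12, 1, 3, 5, 9, 6, 4, 8, 7, 2, 11, 0, 13]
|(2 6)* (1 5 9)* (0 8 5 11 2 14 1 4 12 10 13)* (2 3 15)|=56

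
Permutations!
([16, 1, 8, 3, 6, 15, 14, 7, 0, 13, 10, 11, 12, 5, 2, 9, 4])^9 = (0 4 14 8 16 6 2)(5 15 9 13)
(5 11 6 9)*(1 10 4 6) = (1 10 4 6 9 5 11) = [0, 10, 2, 3, 6, 11, 9, 7, 8, 5, 4, 1]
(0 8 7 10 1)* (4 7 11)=(0 8 11 4 7 10 1)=[8, 0, 2, 3, 7, 5, 6, 10, 11, 9, 1, 4]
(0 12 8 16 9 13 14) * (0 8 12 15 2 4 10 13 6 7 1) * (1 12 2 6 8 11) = (0 15 6 7 12 2 4 10 13 14 11 1)(8 16 9) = [15, 0, 4, 3, 10, 5, 7, 12, 16, 8, 13, 1, 2, 14, 11, 6, 9]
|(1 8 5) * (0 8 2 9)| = 6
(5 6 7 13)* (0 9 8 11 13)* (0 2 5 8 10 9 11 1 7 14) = (0 11 13 8 1 7 2 5 6 14)(9 10) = [11, 7, 5, 3, 4, 6, 14, 2, 1, 10, 9, 13, 12, 8, 0]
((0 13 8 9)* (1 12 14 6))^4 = (14)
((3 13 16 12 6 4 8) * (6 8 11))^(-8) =((3 13 16 12 8)(4 11 6))^(-8) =(3 16 8 13 12)(4 11 6)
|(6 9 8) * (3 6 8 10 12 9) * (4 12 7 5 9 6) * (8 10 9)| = |(3 4 12 6)(5 8 10 7)| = 4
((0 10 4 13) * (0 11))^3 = (0 13 10 11 4)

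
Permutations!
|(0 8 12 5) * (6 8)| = 5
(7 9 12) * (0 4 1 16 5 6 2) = (0 4 1 16 5 6 2)(7 9 12) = [4, 16, 0, 3, 1, 6, 2, 9, 8, 12, 10, 11, 7, 13, 14, 15, 5]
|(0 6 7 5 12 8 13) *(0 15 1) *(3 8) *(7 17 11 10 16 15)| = |(0 6 17 11 10 16 15 1)(3 8 13 7 5 12)| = 24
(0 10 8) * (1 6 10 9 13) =[9, 6, 2, 3, 4, 5, 10, 7, 0, 13, 8, 11, 12, 1] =(0 9 13 1 6 10 8)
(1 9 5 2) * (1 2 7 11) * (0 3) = (0 3)(1 9 5 7 11) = [3, 9, 2, 0, 4, 7, 6, 11, 8, 5, 10, 1]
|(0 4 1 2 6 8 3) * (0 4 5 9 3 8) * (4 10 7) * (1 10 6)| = |(0 5 9 3 6)(1 2)(4 10 7)| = 30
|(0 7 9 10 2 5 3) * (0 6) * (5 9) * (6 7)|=6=|(0 6)(2 9 10)(3 7 5)|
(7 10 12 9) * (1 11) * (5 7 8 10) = (1 11)(5 7)(8 10 12 9) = [0, 11, 2, 3, 4, 7, 6, 5, 10, 8, 12, 1, 9]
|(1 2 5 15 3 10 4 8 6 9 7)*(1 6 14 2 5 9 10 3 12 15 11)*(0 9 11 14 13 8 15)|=|(0 9 7 6 10 4 15 12)(1 5 14 2 11)(8 13)|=40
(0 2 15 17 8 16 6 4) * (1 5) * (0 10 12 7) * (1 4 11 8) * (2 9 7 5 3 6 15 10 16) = (0 9 7)(1 3 6 11 8 2 10 12 5 4 16 15 17) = [9, 3, 10, 6, 16, 4, 11, 0, 2, 7, 12, 8, 5, 13, 14, 17, 15, 1]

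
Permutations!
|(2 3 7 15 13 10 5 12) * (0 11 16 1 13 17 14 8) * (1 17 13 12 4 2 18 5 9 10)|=30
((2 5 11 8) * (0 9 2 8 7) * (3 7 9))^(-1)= (0 7 3)(2 9 11 5)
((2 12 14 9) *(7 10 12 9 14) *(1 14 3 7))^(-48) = (14)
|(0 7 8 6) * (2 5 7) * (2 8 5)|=6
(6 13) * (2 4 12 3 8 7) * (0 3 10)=(0 3 8 7 2 4 12 10)(6 13)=[3, 1, 4, 8, 12, 5, 13, 2, 7, 9, 0, 11, 10, 6]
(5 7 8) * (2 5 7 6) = (2 5 6)(7 8) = [0, 1, 5, 3, 4, 6, 2, 8, 7]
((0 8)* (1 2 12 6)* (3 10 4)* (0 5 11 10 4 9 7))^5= ((0 8 5 11 10 9 7)(1 2 12 6)(3 4))^5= (0 9 11 8 7 10 5)(1 2 12 6)(3 4)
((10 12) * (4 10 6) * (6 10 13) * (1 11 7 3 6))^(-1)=(1 13 4 6 3 7 11)(10 12)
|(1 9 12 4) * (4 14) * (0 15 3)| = |(0 15 3)(1 9 12 14 4)| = 15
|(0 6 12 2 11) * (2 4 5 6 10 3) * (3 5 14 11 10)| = 10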